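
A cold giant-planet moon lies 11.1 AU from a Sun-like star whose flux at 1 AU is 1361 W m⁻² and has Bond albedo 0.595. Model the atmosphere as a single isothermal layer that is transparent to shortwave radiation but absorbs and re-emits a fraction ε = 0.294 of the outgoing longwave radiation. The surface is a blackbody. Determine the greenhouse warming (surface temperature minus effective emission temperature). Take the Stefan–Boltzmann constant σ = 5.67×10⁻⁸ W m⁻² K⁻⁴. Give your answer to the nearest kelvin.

Flux at the orbit: S = 1361/(11.1)² = 11.05 W m⁻².
At the top of the atmosphere, σT_e⁴ = S(1−α)/4 = 1.118 W m⁻², giving T_e = 66.64 K.
For a single slab of emissivity ε, T_s⁴ = 2T_e⁴/(2−ε); thus T_s = 66.64·(1.172)^(1/4) = 69.35 K.
Greenhouse warming: T_s − T_e = 2.702 K.

3 K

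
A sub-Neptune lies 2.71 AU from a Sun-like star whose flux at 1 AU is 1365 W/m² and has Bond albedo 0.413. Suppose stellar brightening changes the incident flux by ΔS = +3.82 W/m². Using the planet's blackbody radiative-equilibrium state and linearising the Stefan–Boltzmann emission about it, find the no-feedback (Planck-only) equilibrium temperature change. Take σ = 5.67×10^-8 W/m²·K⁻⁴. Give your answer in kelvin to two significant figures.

By the inverse-square law, S = 1365/2.71² = 185.9 W/m².
The baseline emission temperature is T_e = 148.1 K.
Only a fraction (1−α) is absorbed and it's spread over 4πR², so ΔF = (1−α)ΔS/4 = 0.5606 W/m².
Planck response: λ_P = 4σT_e³ = 4·5.67×10⁻⁸·(148.1)³ = 0.7367 W/m²/K.
ΔT₀ = ΔF/λ_P = 0.5606/0.7367 = 0.761 K.

0.76 K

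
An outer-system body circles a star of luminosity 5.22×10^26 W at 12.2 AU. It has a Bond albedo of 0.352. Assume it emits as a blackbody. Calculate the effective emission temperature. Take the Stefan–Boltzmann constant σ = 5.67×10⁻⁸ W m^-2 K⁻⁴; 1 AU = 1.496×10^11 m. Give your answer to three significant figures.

77.3 K

Orbital distance: d = 12.2 AU = 1.825×10^12 m.
Flux at the orbit: S = L/(4πd²) = 5.22×10^26/(4π·(1.83×10^12)²) = 12.47 W m^-2.
Absorbed flux (global mean): S(1−α)/4 = 12.47·0.648/4 = 2.020 W m^-2.
Set σT⁴ = 2.020 → T = (2.020/σ)^(1/4) = 77.26 K.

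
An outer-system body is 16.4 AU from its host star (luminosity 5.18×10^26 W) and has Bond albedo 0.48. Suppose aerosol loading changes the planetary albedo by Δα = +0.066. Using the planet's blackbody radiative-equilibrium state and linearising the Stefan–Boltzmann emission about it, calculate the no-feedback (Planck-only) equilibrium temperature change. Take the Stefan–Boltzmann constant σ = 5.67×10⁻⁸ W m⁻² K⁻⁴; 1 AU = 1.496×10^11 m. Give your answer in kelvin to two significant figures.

d = 16.4 × 1.496×10^11 m = 2.453×10^12 m.
S = L/(4πd²) = 6.848 W m⁻².
The baseline emission temperature is T_e = 62.95 K.
TOA radiative forcing: ΔF = −S·Δα/4 = −6.848·(+0.066)/4 = -0.1130 W m⁻².
The Planck feedback parameter is 4σT_e³ = 0.05657 W m⁻²/K.
Hence the no-feedback warming is ΔF/(4σT_e³) = -2.00 K.

-2.0 kelvin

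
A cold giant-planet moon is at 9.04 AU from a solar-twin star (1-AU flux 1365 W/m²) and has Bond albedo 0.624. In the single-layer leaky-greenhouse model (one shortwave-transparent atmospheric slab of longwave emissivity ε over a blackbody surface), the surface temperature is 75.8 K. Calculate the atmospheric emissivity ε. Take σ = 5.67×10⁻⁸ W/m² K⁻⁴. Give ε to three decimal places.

0.322

By the inverse-square law, S = 1365/9.04² = 16.70 W/m².
TOA balance gives T_e = 72.54 K.
Since (2−ε)/2 = (T_e/T_s)⁴ = 0.8388, ε = 0.3224.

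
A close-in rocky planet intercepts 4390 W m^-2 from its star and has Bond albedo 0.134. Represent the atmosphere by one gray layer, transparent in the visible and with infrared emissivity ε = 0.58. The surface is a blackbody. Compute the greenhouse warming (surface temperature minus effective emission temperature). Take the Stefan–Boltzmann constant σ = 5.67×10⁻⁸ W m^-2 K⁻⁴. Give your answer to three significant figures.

32.2 kelvin

Effective emission temperature (TOA balance): σT_e⁴ = S(1−α)/4 = 950.4 W m^-2 → T_e = 359.8 K.
The surface balance (absorbed SW + ε·downward IR = σT_s⁴) with T_a⁴ = T_s⁴/2 reduces to T_s = T_e·[2/(2−ε)]^¼ = 392.0 K.
Greenhouse warming: T_s − T_e = 32.17 K.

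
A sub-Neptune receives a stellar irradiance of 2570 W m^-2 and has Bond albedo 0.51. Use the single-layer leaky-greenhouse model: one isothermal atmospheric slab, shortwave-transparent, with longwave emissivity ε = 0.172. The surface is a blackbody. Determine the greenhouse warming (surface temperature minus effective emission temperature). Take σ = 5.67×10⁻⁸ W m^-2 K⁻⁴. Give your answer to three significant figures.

6.21 K

At the top of the atmosphere, σT_e⁴ = S(1−α)/4 = 314.8 W m^-2, giving T_e = 273.0 K.
For a single slab of emissivity ε, T_s⁴ = 2T_e⁴/(2−ε); thus T_s = 273.0·(1.094)^(1/4) = 279.2 K.
T_s − T_e = 279.2 − 273.0 = 6.206 K.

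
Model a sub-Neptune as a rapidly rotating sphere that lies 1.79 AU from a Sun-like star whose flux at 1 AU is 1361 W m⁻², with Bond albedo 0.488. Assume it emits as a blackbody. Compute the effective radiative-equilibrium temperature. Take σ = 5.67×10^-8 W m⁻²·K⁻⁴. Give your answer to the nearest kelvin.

176 kelvin

Flux at the orbit: S = 1361/(1.79)² = 424.8 W m⁻².
The planet absorbs (1−α)S over its disc πR² and re-emits over 4πR², so the mean absorbed flux is (1−0.488)·424.8/4 = 54.37 W m⁻².
In equilibrium σT⁴ equals this, so T = 176.0 K.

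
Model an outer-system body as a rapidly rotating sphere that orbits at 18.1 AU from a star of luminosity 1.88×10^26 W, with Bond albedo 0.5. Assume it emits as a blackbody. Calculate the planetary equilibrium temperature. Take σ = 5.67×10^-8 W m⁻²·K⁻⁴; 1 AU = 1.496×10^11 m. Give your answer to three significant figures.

46.1 K

d = 18.1 × 1.496×10^11 m = 2.708×10^12 m.
Flux at the orbit: S = L/(4πd²) = 1.88×10^26/(4π·(2.71×10^12)²) = 2.040 W m⁻².
Absorbed flux (global mean): S(1−α)/4 = 2.040·0.5/4 = 0.2551 W m⁻².
Set σT⁴ = 0.2551 → T = (0.2551/σ)^(1/4) = 46.05 K.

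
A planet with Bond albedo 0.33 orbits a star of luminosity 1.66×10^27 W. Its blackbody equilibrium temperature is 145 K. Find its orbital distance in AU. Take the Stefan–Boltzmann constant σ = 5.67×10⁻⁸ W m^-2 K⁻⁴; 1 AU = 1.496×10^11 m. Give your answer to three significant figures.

Energy balance gives S = 4σT⁴/(1−α) = 149.6 W m^-2.
From L = 4πd²S, d = √(1.66×10^27/(4π·149.6)) = 9.396×10^11 m = 6.281 AU.

6.28 AU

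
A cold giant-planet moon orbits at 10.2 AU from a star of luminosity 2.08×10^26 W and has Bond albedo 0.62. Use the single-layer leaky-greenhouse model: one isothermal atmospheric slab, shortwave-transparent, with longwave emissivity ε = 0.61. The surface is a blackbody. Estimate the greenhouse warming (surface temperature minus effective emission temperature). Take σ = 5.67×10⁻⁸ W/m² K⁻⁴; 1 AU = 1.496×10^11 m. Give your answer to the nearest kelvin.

d = 10.2 × 1.496×10^11 m = 1.526×10^12 m.
Spreading L over a sphere of radius d: S = 2.08×10^26/(4π·1.53×10^12²) = 7.109 W/m².
The planet radiates to space at T_e = [S(1−α)/(4σ)]^(1/4) = 58.75 K.
Surface balance with a leaky layer gives σT_s⁴ = σT_e⁴·2/(2−ε), so T_s = T_e·[2/(2−0.61)]^(1/4) = 64.34 K.
T_s − T_e = 64.34 − 58.75 = 5.594 K.

6 kelvin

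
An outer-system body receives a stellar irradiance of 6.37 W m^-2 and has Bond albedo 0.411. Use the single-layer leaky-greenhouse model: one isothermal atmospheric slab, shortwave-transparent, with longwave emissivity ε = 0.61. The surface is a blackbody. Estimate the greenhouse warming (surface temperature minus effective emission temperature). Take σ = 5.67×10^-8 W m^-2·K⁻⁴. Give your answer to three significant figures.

6.07 K

The planet radiates to space at T_e = [S(1−α)/(4σ)]^(1/4) = 63.78 K.
For a single slab of emissivity ε, T_s⁴ = 2T_e⁴/(2−ε); thus T_s = 63.78·(1.439)^(1/4) = 69.85 K.
Greenhouse warming: T_s − T_e = 6.073 K.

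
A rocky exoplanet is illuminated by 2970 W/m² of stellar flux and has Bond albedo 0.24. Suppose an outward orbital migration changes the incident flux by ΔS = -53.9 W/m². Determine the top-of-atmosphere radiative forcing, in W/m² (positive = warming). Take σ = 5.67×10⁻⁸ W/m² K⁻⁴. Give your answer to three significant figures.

TOA radiative forcing: ΔF = (1−α)ΔS/4 = 0.76·(-53.9)/4 = -10.24 W/m².

-10.2 W/m²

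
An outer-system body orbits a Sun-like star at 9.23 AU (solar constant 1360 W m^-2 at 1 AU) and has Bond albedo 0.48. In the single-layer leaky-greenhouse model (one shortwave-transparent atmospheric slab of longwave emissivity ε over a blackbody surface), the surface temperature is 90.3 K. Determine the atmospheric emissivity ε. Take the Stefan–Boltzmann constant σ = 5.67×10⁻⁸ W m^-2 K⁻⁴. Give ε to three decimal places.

Irradiance scales as 1/d², so S = 1360 W m^-2 × (1/9.23)² = 15.96 W m^-2.
Effective temperature: T_e = [S(1−α)/(4σ)]^(1/4) = 77.78 K.
Inverting T_s⁴ = 2T_e⁴/(2−ε): (T_e/T_s)⁴ = 0.5505, so ε = 2(1 − 0.5505) = 0.8990.

0.899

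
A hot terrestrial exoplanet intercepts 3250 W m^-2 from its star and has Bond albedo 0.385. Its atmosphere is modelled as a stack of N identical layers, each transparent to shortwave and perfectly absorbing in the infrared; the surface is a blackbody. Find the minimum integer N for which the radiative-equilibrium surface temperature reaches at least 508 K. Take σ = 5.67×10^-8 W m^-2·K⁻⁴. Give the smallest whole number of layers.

OLR = S(1−α)/4 = 499.7 W m^-2; the top layer radiates at T_e = 306.4 K.
Need (N+1)T_e⁴ ≥ T_s⁴, i.e. N+1 ≥ (508/306.4)⁴ = 7.557.
The minimum whole number is N = 7.

7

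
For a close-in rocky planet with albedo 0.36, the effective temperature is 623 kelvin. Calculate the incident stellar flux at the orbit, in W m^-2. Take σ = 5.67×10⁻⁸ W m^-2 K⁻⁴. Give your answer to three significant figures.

From S(1−α)/4 = σT⁴: S = 4σT⁴/(1−α).
The emitted flux is σT⁴ = 8542 W m^-2.
S = 4·8542/0.64 = 53380 W m^-2.

53400 W m^-2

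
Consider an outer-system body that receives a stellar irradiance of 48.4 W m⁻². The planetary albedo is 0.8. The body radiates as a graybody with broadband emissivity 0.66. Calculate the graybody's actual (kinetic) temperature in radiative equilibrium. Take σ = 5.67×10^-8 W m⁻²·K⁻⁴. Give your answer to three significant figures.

89.7 K

Averaging over the sphere, the absorbed flux is S(1−α)/4 = 2.420 W m⁻².
Radiative balance εσT⁴ = 2.420 gives T = [2.420/(0.66·σ)]^(1/4) = 89.68 K.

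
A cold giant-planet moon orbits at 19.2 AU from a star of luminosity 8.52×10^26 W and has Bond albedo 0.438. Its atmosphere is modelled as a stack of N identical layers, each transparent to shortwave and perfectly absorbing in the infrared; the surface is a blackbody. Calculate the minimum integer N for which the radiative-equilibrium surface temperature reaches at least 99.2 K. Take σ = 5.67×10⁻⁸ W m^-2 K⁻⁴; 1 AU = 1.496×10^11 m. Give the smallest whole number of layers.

4

d = 19.2 × 1.496×10^11 m = 2.872×10^12 m.
Flux at the orbit: S = L/(4πd²) = 8.52×10^26/(4π·(2.87×10^12)²) = 8.218 W m^-2.
The effective emission temperature is T_e = [S(1−α)/(4σ)]^¼ = 67.18 K.
Need (N+1)T_e⁴ ≥ T_s⁴, i.e. N+1 ≥ (99.2/67.18)⁴ = 4.755.
Rounding up, N = 4.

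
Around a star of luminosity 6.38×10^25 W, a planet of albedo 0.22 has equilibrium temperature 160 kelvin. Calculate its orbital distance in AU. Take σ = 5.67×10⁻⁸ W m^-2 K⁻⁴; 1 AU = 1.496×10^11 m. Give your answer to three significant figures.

The flux needed for this T is 4σT⁴/(1−0.22) = 190.6 W m^-2.
S = L/(4πd²) → d = √(L/4πS) = √(6.38×10^25/(4π·190.6)) = 1.632×10^11 m = 1.091 AU.

1.09 AU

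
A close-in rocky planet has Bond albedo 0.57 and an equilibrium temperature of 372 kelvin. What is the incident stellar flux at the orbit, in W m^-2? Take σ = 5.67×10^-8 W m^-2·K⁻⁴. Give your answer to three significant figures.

10100 W m^-2

From S(1−α)/4 = σT⁴: S = 4σT⁴/(1−α).
σT⁴ = 5.67×10⁻⁸·(372)⁴ = 1086 W m^-2.
So S = 4×1086/(1−0.57) = 10100 W m^-2.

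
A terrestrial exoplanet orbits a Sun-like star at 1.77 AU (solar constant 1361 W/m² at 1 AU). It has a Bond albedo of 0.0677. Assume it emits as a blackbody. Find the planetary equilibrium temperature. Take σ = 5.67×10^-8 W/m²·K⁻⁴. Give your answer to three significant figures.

206 K

Flux at the orbit: S = 1361/(1.77)² = 434.4 W/m².
The planet absorbs (1−α)S over its disc πR² and re-emits over 4πR², so the mean absorbed flux is (1−0.0677)·434.4/4 = 101.3 W/m².
Balancing against σT⁴: T = (101.3/5.67×10⁻⁸)^(1/4) = 205.6 K.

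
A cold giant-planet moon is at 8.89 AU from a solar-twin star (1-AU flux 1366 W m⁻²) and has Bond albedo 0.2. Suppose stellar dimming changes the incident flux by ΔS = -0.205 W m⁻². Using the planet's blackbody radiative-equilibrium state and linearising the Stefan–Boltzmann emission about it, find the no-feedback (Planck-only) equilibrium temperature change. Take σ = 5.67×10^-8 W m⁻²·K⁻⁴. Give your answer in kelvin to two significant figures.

Irradiance scales as 1/d², so S = 1366 W m⁻² × (1/8.89)² = 17.28 W m⁻².
Reference equilibrium: T_e = [S(1−α)/(4σ)]^(1/4) = 88.36 K.
Only a fraction (1−α) is absorbed and it's spread over 4πR², so ΔF = (1−α)ΔS/4 = -0.04100 W m⁻².
Linearising σT⁴ gives d(σT⁴)/dT = 4σT_e³ = 0.1565 W m⁻² per K.
ΔT₀ = ΔF/λ_P = -0.04100/0.1565 = -0.262 K.

-0.26 kelvin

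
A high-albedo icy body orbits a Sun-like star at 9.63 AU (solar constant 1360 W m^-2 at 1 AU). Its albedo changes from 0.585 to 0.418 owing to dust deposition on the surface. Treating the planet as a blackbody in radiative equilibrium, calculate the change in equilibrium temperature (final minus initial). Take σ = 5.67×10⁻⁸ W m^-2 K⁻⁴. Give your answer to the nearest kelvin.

Irradiance scales as 1/d², so S = 1360 W m^-2 × (1/9.63)² = 14.67 W m^-2.
Before: T₁ = [14.67·0.415/(4σ)]^(1/4) = 71.97 K.
With α = 0.418, T₂ = 78.32 K.
Change: 78.32 − 71.97 = 6.350 K.

6 kelvin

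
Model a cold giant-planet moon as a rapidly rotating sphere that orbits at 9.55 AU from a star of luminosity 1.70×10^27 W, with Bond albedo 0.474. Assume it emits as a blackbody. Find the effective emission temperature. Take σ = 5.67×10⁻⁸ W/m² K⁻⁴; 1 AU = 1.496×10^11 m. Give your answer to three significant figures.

111 K

Orbital distance: d = 9.55 AU = 1.429×10^12 m.
Flux at the orbit: S = L/(4πd²) = 1.70×10^27/(4π·(1.43×10^12)²) = 66.28 W/m².
The planet absorbs (1−α)S over its disc πR² and re-emits over 4πR², so the mean absorbed flux is (1−0.474)·66.28/4 = 8.716 W/m².
Balancing against σT⁴: T = (8.716/5.67×10⁻⁸)^(1/4) = 111.3 K.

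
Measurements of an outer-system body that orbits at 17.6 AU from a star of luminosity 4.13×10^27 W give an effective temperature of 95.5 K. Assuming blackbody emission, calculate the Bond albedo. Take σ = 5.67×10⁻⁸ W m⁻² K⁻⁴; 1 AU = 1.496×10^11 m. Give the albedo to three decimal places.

0.602

d = 17.6 × 1.496×10^11 m = 2.633×10^12 m.
Spreading L over a sphere of radius d: S = 4.13×10^27/(4π·2.63×10^12²) = 47.41 W m⁻².
From σT⁴ = S(1−α)/4 we invert for α: 1−α = 4σT⁴/S.
4σT⁴ = 4·5.67×10⁻⁸·(95.5)⁴ = 18.86 W m⁻².
1−α = 18.86/47.41 = 0.3979, so α = 0.6021.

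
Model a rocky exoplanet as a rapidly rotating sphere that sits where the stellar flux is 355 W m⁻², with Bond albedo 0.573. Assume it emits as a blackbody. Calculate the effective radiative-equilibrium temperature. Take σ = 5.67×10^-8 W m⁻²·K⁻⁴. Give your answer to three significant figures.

161 K

The planet absorbs (1−α)S over its disc πR² and re-emits over 4πR², so the mean absorbed flux is (1−0.573)·355.0/4 = 37.90 W m⁻².
Set σT⁴ = 37.90 → T = (37.90/σ)^(1/4) = 160.8 K.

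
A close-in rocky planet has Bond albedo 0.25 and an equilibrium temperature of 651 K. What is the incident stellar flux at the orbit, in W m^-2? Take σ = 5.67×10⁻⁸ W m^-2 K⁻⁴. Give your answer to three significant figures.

From S(1−α)/4 = σT⁴: S = 4σT⁴/(1−α).
The emitted flux is σT⁴ = 10180 W m^-2.
S = 4·10180/0.75 = 54310 W m^-2.

54300 W m^-2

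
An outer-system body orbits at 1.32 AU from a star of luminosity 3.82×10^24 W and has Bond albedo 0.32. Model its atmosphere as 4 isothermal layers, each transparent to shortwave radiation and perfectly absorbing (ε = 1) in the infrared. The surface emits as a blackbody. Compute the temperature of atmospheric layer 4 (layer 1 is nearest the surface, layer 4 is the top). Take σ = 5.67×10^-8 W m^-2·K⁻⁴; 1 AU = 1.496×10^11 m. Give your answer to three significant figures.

d = 1.32 × 1.496×10^11 m = 1.975×10^11 m.
Flux at the orbit: S = L/(4πd²) = 3.82×10^24/(4π·(1.97×10^11)²) = 7.795 W m^-2.
OLR = S(1−α)/4 = 1.325 W m^-2; the top layer radiates at T_e = 69.53 K.
The net upward flux σT_e⁴ is constant between every pair of levels, so T_k⁴ = (N+1−k)T_e⁴.
T_4 = (1)^(1/4)·69.53 = 69.53 K.

69.5 kelvin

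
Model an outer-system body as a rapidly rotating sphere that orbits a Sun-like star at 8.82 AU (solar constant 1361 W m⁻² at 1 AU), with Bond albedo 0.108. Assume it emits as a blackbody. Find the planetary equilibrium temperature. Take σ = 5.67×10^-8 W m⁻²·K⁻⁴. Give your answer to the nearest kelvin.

91 K

By the inverse-square law, S = 1361/8.82² = 17.50 W m⁻².
Absorbed flux (global mean): S(1−α)/4 = 17.50·0.892/4 = 3.901 W m⁻².
Set σT⁴ = 3.901 → T = (3.901/σ)^(1/4) = 91.08 K.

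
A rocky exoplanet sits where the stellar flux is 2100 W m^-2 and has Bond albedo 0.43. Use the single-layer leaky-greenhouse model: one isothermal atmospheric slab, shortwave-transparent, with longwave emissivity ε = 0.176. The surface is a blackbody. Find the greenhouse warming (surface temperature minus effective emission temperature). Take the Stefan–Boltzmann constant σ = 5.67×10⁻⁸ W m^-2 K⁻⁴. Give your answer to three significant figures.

The planet radiates to space at T_e = [S(1−α)/(4σ)]^(1/4) = 269.5 K.
For a single slab of emissivity ε, T_s⁴ = 2T_e⁴/(2−ε); thus T_s = 269.5·(1.096)^(1/4) = 275.8 K.
The atmosphere warms the surface by 6.279 K.

6.28 K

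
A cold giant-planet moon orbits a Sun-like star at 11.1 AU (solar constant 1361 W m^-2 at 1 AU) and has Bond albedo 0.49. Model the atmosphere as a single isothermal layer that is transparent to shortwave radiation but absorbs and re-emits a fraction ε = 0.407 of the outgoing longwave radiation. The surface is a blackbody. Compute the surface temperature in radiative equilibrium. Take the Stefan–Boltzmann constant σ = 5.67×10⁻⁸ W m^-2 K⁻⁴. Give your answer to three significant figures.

Flux at the orbit: S = 1361/(11.1)² = 11.05 W m^-2.
At the top of the atmosphere, σT_e⁴ = S(1−α)/4 = 1.408 W m^-2, giving T_e = 70.60 K.
Surface balance with a leaky layer gives σT_s⁴ = σT_e⁴·2/(2−ε), so T_s = T_e·[2/(2−0.407)]^(1/4) = 74.73 K.

74.7 K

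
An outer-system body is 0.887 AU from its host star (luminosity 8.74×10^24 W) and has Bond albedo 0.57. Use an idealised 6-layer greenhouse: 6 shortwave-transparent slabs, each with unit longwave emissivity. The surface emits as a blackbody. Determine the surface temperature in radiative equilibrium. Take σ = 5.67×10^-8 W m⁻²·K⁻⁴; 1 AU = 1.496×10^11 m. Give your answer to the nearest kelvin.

Orbital distance: d = 0.887 AU = 1.327×10^11 m.
Flux at the orbit: S = L/(4πd²) = 8.74×10^24/(4π·(1.33×10^11)²) = 39.50 W m⁻².
Top-of-atmosphere balance: σT_e⁴ = S(1−α)/4 = 4.246 W m⁻² → T_e = 93.03 K.
For an N-layer opaque stack, T_s⁴ = (N+1)T_e⁴, hence T_s = (7)^(1/4)×93.03 K = 151.3 K.

151 K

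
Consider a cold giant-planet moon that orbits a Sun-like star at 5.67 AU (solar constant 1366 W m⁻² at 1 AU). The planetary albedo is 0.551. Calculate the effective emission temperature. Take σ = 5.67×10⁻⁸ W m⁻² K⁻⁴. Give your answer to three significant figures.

Flux at the orbit: S = 1366/(5.67)² = 42.49 W m⁻².
Absorbed flux (global mean): S(1−α)/4 = 42.49·0.449/4 = 4.769 W m⁻².
In equilibrium σT⁴ equals this, so T = 95.77 K.

95.8 K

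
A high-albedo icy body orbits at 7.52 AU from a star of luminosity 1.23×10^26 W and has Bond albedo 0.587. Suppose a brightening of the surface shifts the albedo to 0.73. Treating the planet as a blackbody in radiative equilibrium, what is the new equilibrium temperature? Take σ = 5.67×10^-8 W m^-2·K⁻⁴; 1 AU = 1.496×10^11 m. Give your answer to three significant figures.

d = 7.52 × 1.496×10^11 m = 1.125×10^12 m.
Spreading L over a sphere of radius d: S = 1.23×10^26/(4π·1.12×10^12²) = 7.734 W m^-2.
New equilibrium: T₂ = [(1−0.73)·7.734/(4σ)]^(1/4) = 55.08 K.

55.1 K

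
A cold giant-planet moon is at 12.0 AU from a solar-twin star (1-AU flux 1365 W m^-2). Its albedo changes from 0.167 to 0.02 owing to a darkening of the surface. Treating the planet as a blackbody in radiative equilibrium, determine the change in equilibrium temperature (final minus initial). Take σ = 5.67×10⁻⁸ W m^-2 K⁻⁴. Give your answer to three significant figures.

By the inverse-square law, S = 1365/12.0² = 9.479 W m^-2.
Before: T₁ = [9.479·0.833/(4σ)]^(1/4) = 76.81 K.
After:  T₂ = [9.479·0.98/(4σ)]^(1/4) = 80.00 K.
Change: 80.00 − 76.81 = 3.185 K.

3.19 K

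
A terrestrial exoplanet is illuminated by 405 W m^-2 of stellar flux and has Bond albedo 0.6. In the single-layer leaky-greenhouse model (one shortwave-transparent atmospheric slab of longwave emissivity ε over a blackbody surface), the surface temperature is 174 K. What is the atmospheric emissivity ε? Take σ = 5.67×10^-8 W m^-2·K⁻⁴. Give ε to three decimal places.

0.442

TOA balance gives T_e = 163.5 K.
T_s⁴ = T_e⁴·2/(2−ε) → ε = 2 − 2(T_e/T_s)⁴ = 2 − 2·(163.5/174)⁴ = 0.4415.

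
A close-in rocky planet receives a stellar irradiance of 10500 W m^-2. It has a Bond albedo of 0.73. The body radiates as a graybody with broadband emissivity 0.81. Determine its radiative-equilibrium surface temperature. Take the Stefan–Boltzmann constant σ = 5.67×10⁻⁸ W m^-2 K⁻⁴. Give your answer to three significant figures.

Averaging over the sphere, the absorbed flux is S(1−α)/4 = 708.8 W m^-2.
Equating to εσT⁴ with ε = 0.81: T = (708.8/0.81σ)^(1/4) = 352.5 K.

352 kelvin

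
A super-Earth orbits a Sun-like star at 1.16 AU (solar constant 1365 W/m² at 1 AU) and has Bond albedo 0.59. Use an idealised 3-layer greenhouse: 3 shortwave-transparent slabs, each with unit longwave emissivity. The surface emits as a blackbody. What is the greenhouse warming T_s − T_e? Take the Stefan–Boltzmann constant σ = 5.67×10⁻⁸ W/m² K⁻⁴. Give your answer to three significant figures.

By the inverse-square law, S = 1365/1.16² = 1014 W/m².
The effective emission temperature is T_e = [S(1−α)/(4σ)]^¼ = 206.9 K.
T_s = (N+1)^(1/4)·T_e = 292.7 K.
So the greenhouse effect raises the surface by 292.7 − 206.9 = 85.72 K.

85.7 kelvin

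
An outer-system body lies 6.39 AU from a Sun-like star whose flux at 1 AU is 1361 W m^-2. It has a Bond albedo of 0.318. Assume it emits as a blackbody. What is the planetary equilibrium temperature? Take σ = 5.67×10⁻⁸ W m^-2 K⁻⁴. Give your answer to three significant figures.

100 K

Irradiance scales as 1/d², so S = 1361 W m^-2 × (1/6.39)² = 33.33 W m^-2.
Averaging over the sphere, the absorbed flux is S(1−α)/4 = 5.683 W m^-2.
In equilibrium σT⁴ equals this, so T = 100.1 K.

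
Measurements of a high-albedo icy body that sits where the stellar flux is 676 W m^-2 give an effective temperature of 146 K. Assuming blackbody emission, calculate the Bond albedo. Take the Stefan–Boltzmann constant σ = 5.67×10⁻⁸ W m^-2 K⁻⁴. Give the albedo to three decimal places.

0.848

Rearranging the radiative balance, α = 1 − 4σT⁴/S.
σT⁴ = 25.76 W m^-2, so 4σT⁴ = 103.1 W m^-2.
Hence α = 1 − 103.1/676.0 = 0.8476.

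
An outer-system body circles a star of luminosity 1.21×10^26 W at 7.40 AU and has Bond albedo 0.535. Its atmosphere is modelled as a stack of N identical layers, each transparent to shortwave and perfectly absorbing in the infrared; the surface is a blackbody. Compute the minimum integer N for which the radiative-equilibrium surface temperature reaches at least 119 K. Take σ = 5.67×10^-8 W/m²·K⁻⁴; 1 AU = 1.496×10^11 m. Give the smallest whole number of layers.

Orbital distance: d = 7.40 AU = 1.107×10^12 m.
Flux at the orbit: S = L/(4πd²) = 1.21×10^26/(4π·(1.11×10^12)²) = 7.857 W/m².
Top-of-atmosphere balance: σT_e⁴ = S(1−α)/4 = 0.9134 W/m² → T_e = 63.35 K.
Need (N+1)T_e⁴ ≥ T_s⁴, i.e. N+1 ≥ (119/63.35)⁴ = 12.449.
The minimum whole number is N = 12.

12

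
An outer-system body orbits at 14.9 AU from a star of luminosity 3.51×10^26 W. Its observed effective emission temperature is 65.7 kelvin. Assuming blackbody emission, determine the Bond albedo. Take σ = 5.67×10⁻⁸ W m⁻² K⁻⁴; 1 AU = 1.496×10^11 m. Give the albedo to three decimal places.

Orbital distance: d = 14.9 AU = 2.229×10^12 m.
Spreading L over a sphere of radius d: S = 3.51×10^26/(4π·2.23×10^12²) = 5.622 W m⁻².
Energy balance: S(1−α)/4 = σT⁴, so 1−α = 4σT⁴/S.
4σT⁴ = 4·5.67×10⁻⁸·(65.7)⁴ = 4.226 W m⁻².
Hence α = 1 − 4.226/5.622 = 0.2483.

0.248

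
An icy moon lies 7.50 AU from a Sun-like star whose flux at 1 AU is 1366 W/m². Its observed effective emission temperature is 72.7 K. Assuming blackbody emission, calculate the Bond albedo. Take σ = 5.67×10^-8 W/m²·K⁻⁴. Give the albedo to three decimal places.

Irradiance scales as 1/d², so S = 1366 W/m² × (1/7.50)² = 24.28 W/m².
Energy balance: S(1−α)/4 = σT⁴, so 1−α = 4σT⁴/S.
4σT⁴ = 4·5.67×10⁻⁸·(72.7)⁴ = 6.335 W/m².
Hence α = 1 − 6.335/24.28 = 0.7391.

0.739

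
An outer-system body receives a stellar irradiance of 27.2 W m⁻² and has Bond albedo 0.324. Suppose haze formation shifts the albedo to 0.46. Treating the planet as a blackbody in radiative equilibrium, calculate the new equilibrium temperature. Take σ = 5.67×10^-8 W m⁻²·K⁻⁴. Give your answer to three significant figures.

With the new albedo, S(1−α₂)/4 = 3.672 W m⁻², so T₂ = 89.71 K.

89.7 K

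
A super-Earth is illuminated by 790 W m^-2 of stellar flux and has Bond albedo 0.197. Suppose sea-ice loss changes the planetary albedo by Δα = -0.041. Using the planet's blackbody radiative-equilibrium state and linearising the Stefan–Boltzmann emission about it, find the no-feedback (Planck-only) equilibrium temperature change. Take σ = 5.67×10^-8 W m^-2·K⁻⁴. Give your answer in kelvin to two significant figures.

The baseline emission temperature is T_e = 230.0 K.
ΔF = −(S/4)Δα = −(790.0/4)×(-0.041) = 8.098 W m^-2.
Linearising σT⁴ gives d(σT⁴)/dT = 4σT_e³ = 2.758 W m^-2 per K.
ΔT₀ = ΔF/λ_P = 8.098/2.758 = 2.94 K.

2.9 kelvin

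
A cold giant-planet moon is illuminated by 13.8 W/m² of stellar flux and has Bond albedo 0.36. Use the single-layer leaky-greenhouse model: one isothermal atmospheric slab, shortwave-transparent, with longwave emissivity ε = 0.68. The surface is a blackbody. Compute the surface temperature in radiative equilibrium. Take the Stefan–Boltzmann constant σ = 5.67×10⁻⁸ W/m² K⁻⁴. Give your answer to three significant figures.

The planet radiates to space at T_e = [S(1−α)/(4σ)]^(1/4) = 79.00 K.
Surface balance with a leaky layer gives σT_s⁴ = σT_e⁴·2/(2−ε), so T_s = T_e·[2/(2−0.68)]^(1/4) = 87.64 K.

87.6 K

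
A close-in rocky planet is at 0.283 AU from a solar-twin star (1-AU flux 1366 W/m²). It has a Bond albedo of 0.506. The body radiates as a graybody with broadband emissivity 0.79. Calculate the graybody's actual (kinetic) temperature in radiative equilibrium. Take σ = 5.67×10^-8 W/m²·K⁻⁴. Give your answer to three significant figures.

Flux at the orbit: S = 1366/(0.283)² = 17060 W/m².
The planet absorbs (1−α)S over its disc πR² and re-emits over 4πR², so the mean absorbed flux is (1−0.506)·17060/4 = 2106 W/m².
Equating to εσT⁴ with ε = 0.79: T = (2106/0.79σ)^(1/4) = 465.7 K.

466 K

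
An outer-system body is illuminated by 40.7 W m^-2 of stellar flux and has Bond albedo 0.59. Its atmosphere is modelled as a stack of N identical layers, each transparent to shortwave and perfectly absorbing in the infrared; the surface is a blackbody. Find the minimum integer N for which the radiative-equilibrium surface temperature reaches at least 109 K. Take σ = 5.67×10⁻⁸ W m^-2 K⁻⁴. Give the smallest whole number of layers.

Top-of-atmosphere balance: σT_e⁴ = S(1−α)/4 = 4.172 W m^-2 → T_e = 92.62 K.
T_s = (N+1)^(1/4)·T_e ≥ 109 K requires N+1 ≥ (T_s/T_e)⁴ = (109/92.62)⁴ = 1.919.
So N ≥ 0.919; the smallest integer is N = 1.

1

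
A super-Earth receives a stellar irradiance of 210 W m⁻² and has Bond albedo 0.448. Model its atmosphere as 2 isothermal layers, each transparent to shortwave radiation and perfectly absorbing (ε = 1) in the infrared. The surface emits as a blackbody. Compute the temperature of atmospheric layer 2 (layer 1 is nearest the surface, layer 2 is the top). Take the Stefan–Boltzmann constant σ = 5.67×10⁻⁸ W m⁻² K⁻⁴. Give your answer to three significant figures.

150 K

The effective emission temperature is T_e = [S(1−α)/(4σ)]^¼ = 150.4 K.
Each opaque layer satisfies 2T_j⁴ = T_{j−1}⁴ + T_{j+1}⁴, giving T_k⁴ = (N+1−k)T_e⁴.
With k = 2: T_2 = (2+1−2)^¼·150.4 K = 150.4 K.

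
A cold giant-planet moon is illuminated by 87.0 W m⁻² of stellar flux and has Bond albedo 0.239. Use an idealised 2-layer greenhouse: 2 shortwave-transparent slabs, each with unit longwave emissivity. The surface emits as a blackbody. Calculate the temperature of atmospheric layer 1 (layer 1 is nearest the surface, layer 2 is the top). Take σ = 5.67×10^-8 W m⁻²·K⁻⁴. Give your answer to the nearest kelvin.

The effective emission temperature is T_e = [S(1−α)/(4σ)]^¼ = 130.7 K.
Each opaque layer satisfies 2T_j⁴ = T_{j−1}⁴ + T_{j+1}⁴, giving T_k⁴ = (N+1−k)T_e⁴.
With k = 1: T_1 = (2+1−1)^¼·130.7 K = 155.4 K.

155 kelvin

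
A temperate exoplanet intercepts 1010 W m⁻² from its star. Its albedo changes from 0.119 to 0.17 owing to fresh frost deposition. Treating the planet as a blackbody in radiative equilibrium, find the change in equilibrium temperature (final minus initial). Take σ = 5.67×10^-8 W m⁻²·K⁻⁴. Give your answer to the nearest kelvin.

-4 K

Initial: T₁ = [S(1−0.119)/(4σ)]^(1/4) = 250.3 K.
Final:   T₂ = [S(1−0.17)/(4σ)]^(1/4) = 246.6 K.
ΔT = T₂ − T₁ = -3.703 K.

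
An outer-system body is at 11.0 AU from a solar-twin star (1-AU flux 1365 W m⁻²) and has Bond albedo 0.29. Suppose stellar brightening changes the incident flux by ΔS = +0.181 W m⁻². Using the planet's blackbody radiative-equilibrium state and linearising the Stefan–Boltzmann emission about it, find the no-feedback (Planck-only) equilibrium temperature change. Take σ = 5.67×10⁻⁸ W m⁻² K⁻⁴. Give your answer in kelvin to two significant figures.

Irradiance scales as 1/d², so S = 1365 W m⁻² × (1/11.0)² = 11.28 W m⁻².
Unperturbed T_e = [11.28·(1−0.29)/(4σ)]^¼ = 77.09 K.
Only a fraction (1−α) is absorbed and it's spread over 4πR², so ΔF = (1−α)ΔS/4 = 0.03213 W m⁻².
The Planck feedback parameter is 4σT_e³ = 0.1039 W m⁻²/K.
So ΔT₀ = 0.03213/0.1039 = 0.309 K.

0.31 K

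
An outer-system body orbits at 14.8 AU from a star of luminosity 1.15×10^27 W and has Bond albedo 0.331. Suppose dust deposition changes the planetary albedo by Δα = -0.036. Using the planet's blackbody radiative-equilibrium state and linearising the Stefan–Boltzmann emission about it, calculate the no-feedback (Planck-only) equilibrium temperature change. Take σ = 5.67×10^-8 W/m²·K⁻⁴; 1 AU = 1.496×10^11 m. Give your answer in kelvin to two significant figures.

d = 14.8 × 1.496×10^11 m = 2.214×10^12 m.
S = L/(4πd²) = 18.67 W/m².
Reference equilibrium: T_e = [S(1−α)/(4σ)]^(1/4) = 86.14 K.
The change in absorbed flux is Δ[S(1−α)/4] = −SΔα/4 = 0.1680 W/m².
Planck response: λ_P = 4σT_e³ = 4·5.67×10⁻⁸·(86.14)³ = 0.1450 W/m²/K.
So ΔT₀ = 0.1680/0.1450 = 1.16 K.

1.2 K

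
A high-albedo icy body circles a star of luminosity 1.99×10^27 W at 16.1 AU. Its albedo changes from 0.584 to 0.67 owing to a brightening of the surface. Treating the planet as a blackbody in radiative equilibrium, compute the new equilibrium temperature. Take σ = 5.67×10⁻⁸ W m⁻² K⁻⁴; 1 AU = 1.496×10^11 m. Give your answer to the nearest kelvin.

Orbital distance: d = 16.1 AU = 2.409×10^12 m.
S = L/(4πd²) = 27.30 W m⁻².
With the new albedo, S(1−α₂)/4 = 2.252 W m⁻², so T₂ = 79.39 K.

79 kelvin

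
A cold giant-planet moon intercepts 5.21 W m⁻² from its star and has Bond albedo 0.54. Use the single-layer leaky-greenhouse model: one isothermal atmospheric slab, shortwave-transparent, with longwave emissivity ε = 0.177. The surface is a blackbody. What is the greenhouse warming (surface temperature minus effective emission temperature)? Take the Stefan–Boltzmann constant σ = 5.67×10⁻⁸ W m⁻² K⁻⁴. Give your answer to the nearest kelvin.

1 kelvin

Effective emission temperature (TOA balance): σT_e⁴ = S(1−α)/4 = 0.5991 W m⁻² → T_e = 57.01 K.
The surface balance (absorbed SW + ε·downward IR = σT_s⁴) with T_a⁴ = T_s⁴/2 reduces to T_s = T_e·[2/(2−ε)]^¼ = 58.35 K.
Greenhouse warming: T_s − T_e = 1.336 K.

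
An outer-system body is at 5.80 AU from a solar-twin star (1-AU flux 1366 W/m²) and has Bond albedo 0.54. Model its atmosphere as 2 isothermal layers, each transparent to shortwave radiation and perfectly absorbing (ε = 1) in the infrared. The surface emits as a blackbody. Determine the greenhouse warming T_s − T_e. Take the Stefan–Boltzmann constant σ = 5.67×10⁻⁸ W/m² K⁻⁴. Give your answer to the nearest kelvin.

30 K

Flux at the orbit: S = 1366/(5.80)² = 40.61 W/m².
The effective emission temperature is T_e = [S(1−α)/(4σ)]^¼ = 95.26 K.
Surface: T_s = (3)^¼·T_e = 125.4 K.
So the greenhouse effect raises the surface by 125.4 − 95.26 = 30.11 K.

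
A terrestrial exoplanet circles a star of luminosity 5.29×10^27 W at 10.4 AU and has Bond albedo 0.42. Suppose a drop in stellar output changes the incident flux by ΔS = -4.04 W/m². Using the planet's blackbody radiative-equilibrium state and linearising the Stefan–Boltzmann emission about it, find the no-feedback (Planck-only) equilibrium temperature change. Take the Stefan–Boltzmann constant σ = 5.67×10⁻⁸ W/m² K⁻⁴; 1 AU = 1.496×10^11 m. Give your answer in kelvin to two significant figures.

-0.84 K

d = 10.4 × 1.496×10^11 m = 1.556×10^12 m.
S = L/(4πd²) = 173.9 W/m².
The baseline emission temperature is T_e = 145.2 K.
Only a fraction (1−α) is absorbed and it's spread over 4πR², so ΔF = (1−α)ΔS/4 = -0.5858 W/m².
Planck response: λ_P = 4σT_e³ = 4·5.67×10⁻⁸·(145.2)³ = 0.6946 W/m²/K.
Hence the no-feedback warming is ΔF/(4σT_e³) = -0.843 K.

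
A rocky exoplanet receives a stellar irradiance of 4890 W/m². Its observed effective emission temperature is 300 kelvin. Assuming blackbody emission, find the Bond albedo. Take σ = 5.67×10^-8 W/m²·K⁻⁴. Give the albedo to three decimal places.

Energy balance: S(1−α)/4 = σT⁴, so 1−α = 4σT⁴/S.
σT⁴ = 459.3 W/m², so 4σT⁴ = 1837 W/m².
Hence α = 1 − 1837/4890 = 0.6243.

0.624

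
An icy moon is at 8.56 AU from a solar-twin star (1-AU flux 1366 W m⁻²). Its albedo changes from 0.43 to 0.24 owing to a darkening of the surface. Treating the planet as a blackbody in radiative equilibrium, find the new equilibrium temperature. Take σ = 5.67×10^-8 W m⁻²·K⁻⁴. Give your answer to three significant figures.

88.9 kelvin

Irradiance scales as 1/d², so S = 1366 W m⁻² × (1/8.56)² = 18.64 W m⁻².
New equilibrium: T₂ = [(1−0.24)·18.64/(4σ)]^(1/4) = 88.90 K.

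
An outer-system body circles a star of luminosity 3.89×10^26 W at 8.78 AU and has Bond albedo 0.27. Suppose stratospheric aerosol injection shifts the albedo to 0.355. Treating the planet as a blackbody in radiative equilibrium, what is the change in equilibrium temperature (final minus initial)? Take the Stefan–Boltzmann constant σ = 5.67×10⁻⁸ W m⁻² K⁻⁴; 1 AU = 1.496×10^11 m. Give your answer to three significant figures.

Orbital distance: d = 8.78 AU = 1.313×10^12 m.
Spreading L over a sphere of radius d: S = 3.89×10^26/(4π·1.31×10^12²) = 17.94 W m⁻².
Before: T₁ = [17.94·0.73/(4σ)]^(1/4) = 87.17 K.
Final:   T₂ = [S(1−0.355)/(4σ)]^(1/4) = 84.52 K.
ΔT = T₂ − T₁ = -2.657 K.

-2.66 kelvin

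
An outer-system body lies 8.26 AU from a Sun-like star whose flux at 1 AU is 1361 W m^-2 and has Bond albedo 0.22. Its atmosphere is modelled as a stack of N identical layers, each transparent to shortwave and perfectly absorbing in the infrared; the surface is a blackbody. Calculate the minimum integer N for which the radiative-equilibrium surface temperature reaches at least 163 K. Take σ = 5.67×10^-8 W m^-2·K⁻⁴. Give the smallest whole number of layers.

10

By the inverse-square law, S = 1361/8.26² = 19.95 W m^-2.
OLR = S(1−α)/4 = 3.890 W m^-2; the top layer radiates at T_e = 91.01 K.
T_s = (N+1)^(1/4)·T_e ≥ 163 K requires N+1 ≥ (T_s/T_e)⁴ = (163/91.01)⁴ = 10.290.
Rounding up, N = 10.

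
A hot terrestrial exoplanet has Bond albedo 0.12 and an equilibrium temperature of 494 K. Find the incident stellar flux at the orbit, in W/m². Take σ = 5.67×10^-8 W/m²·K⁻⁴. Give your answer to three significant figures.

Invert the energy balance for S: S = 4σT⁴/(1−α).
σT⁴ = 5.67×10⁻⁸·(494)⁴ = 3377 W/m².
S = 4·3377/0.88 = 15350 W/m².

15300 W/m²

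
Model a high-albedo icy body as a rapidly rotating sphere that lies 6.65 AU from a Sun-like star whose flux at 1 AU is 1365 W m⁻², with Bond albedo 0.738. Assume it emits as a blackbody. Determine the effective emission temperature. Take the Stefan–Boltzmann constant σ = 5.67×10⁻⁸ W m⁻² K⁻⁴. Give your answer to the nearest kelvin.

77 kelvin

By the inverse-square law, S = 1365/6.65² = 30.87 W m⁻².
Averaging over the sphere, the absorbed flux is S(1−α)/4 = 2.022 W m⁻².
Balancing against σT⁴: T = (2.022/5.67×10⁻⁸)^(1/4) = 77.27 K.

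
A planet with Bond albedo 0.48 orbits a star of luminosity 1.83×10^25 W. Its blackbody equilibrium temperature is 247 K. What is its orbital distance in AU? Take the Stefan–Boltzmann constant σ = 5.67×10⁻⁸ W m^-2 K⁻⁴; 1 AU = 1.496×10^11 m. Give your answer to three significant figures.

The flux needed for this T is 4σT⁴/(1−0.48) = 1623 W m^-2.
S = L/(4πd²) → d = √(L/4πS) = √(1.83×10^25/(4π·1623)) = 2.995×10^10 m = 0.2002 AU.

0.200 AU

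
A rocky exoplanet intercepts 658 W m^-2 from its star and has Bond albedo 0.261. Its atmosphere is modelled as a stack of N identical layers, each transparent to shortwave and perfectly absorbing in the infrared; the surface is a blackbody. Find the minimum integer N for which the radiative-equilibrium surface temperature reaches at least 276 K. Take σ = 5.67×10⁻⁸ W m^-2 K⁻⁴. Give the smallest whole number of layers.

The effective emission temperature is T_e = [S(1−α)/(4σ)]^¼ = 215.2 K.
Since T_s⁴ = (N+1)T_e⁴, we need N ≥ (T_s/T_e)⁴ − 1 = 1.707.
So N ≥ 1.707; the smallest integer is N = 2.

2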